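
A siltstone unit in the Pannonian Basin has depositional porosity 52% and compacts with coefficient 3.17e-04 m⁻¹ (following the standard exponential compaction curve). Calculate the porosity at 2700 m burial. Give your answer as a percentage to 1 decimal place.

Working in km (1 km = 1000 m; c in km⁻¹ = c in m⁻¹ × 1000):
phi = phi₀·exp(−c·d) = 0.52 × exp(−0.317 × 2.7) = 0.52 × exp(−0.8559)
  = 0.52 × 0.4249 = 0.2209

22.1%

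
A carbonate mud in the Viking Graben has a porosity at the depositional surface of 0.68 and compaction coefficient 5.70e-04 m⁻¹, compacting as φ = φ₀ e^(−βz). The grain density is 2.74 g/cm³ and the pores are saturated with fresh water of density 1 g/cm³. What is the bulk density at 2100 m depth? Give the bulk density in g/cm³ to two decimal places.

2.38 g/cm³

Working in km (1 km = 1000 m; β in km⁻¹ = β in m⁻¹ × 1000):
Porosity at depth: φ = 0.68·exp(−0.57×2.1) = 0.68×0.3021 = 0.2054
Bulk density: ρ_b = (1−φ)ρ_g + φ·ρ_f = 0.7946×2.74 + 0.2054×1
       = 2.177 + 0.205 = 2.383 g/cm³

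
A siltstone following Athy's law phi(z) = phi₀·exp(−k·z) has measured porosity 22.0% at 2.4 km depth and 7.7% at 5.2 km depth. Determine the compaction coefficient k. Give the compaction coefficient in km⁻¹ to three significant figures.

0.375 km⁻¹

Athy: phi(z) = phi₀ e^(−kz) ⇒ phi₁/phi₂ = e^{k(z₂−z₁)} ⇒ k = ln(phi₁/phi₂)/(z₂−z₁)
k = ln(0.22/0.077) / (5.2 − 2.4) = ln(2.857) / 2.8 = 1.0498 / 2.8 = 0.3749 km⁻¹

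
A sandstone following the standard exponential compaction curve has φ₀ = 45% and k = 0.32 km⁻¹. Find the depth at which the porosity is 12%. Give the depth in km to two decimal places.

Invert Athy's law: d = ln(φ₀/φ) / k
d = ln(0.45/0.12) / 0.32 = ln(3.75) / 0.32 = 1.3218 / 0.32 = 4.130 km

4.13 km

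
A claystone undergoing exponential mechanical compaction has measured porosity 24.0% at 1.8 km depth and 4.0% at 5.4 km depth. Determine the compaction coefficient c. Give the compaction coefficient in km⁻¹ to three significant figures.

0.498 km⁻¹

Athy: n(d) = n₀ e^(−cd) ⇒ n₁/n₂ = e^{c(d₂−d₁)} ⇒ c = ln(n₁/n₂)/(d₂−d₁)
c = ln(0.24/0.04) / (5.4 − 1.8) = ln(6) / 3.6 = 1.7918 / 3.6 = 0.4977 km⁻¹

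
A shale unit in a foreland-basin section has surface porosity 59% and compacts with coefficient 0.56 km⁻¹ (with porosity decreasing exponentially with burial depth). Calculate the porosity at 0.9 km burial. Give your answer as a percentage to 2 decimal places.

35.64%

n = n₀·exp(−c·z) = 0.59 × exp(−0.56 × 0.9) = 0.59 × exp(−0.504)
  = 0.59 × 0.6041 = 0.3564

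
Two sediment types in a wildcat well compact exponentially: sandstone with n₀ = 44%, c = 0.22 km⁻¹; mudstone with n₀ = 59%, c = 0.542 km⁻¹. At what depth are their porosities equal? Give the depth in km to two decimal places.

Set n₀ₐ e^(−cₐd) = n₀ᵦ e^(−cᵦd) ⇒ ln(n₀ₐ/n₀ᵦ) = (cₐ − cᵦ)·d
d = ln(0.44/0.59) / (0.22 − 0.542) = -0.2933 / -0.322 = 0.911 km

0.91 km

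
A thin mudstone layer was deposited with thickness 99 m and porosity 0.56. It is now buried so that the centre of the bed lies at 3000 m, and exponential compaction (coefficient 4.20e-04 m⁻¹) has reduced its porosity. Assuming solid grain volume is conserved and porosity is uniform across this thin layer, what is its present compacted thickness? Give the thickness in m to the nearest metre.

52 m

Working in km (1 km = 1000 m; c in km⁻¹ = c in m⁻¹ × 1000):
Porosity at 3 km: n = 0.56·exp(−0.42×3) = 0.1588
Solid-volume conservation: h(1−n) = h₀(1−n₀) ⇒ h = h₀·(1−n₀)/(1−n)
h = 0.099 × (1 − 0.56)/(1 − 0.1588) = 0.099 × 0.5231 = 0.0518 km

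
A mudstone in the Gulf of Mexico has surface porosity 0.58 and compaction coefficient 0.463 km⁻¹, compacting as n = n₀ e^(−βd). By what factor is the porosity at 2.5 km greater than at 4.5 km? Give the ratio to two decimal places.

2.52

n(d₁)/n(d₂) = e^(−β·d₁)/e^(−β·d₂) = e^{β(d₂−d₁)}
= exp(0.463 × 2) = exp(0.926) = 2.5244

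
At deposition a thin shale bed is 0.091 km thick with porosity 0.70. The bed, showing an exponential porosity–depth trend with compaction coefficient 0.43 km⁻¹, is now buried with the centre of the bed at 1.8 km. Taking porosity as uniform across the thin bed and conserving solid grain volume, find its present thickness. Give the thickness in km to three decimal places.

0.040 km

Porosity at 1.8 km: phi = 0.7·exp(−0.43×1.8) = 0.3228
Solid-volume conservation: h(1−phi) = h₀(1−phi₀) ⇒ h = h₀·(1−phi₀)/(1−phi)
h = 0.091 × (1 − 0.7)/(1 − 0.3228) = 0.091 × 0.4430 = 0.0403 km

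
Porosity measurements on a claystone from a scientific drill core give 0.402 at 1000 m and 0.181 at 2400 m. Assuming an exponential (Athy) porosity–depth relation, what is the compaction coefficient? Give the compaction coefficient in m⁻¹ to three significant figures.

0.000570 m⁻¹

Working in km (1 km = 1000 m; c in km⁻¹ = c in m⁻¹ × 1000):
Athy: φ(Z) = φ₀ e^(−cZ) ⇒ φ₁/φ₂ = e^{c(Z₂−Z₁)} ⇒ c = ln(φ₁/φ₂)/(Z₂−Z₁)
c = ln(0.402/0.181) / (2.4 − 1) = ln(2.221) / 1.4 = 0.7980 / 1.4 = 0.57 km⁻¹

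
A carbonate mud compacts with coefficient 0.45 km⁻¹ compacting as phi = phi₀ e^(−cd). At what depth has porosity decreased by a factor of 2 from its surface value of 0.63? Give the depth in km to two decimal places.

1.54 km

phi/phi₀ = 1/2 ⇒ exp(−c·d) = 1/2 ⇒ d = ln(2) / c
d = 0.6931 / 0.45 = 1.540 km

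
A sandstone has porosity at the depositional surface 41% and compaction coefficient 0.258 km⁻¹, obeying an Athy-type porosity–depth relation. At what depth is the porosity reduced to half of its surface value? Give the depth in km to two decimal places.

φ/φ₀ = 1/2 ⇒ exp(−k·z) = 1/2 ⇒ z = ln(2) / k
z = 0.6931 / 0.258 = 2.687 km

2.69 km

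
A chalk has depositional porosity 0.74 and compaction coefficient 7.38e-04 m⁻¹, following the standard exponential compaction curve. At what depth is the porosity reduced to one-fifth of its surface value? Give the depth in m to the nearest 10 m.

2180 m

Working in km (1 km = 1000 m; c in km⁻¹ = c in m⁻¹ × 1000):
n/n₀ = 1/5 ⇒ exp(−c·Z) = 1/5 ⇒ Z = ln(5) / c
Z = 1.6094 / 0.738 = 2.181 km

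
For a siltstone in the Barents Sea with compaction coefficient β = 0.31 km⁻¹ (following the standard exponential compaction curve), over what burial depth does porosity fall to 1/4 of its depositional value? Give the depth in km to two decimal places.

4.47 km

phi/phi₀ = 1/4 ⇒ exp(−β·Z) = 1/4 ⇒ Z = ln(4) / β
Z = 1.3863 / 0.31 = 4.472 km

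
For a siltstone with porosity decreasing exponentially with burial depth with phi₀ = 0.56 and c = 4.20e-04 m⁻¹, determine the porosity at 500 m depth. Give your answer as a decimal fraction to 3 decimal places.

0.454

Working in km (1 km = 1000 m; c in km⁻¹ = c in m⁻¹ × 1000):
phi = phi₀·exp(−c·z) = 0.56 × exp(−0.42 × 0.5) = 0.56 × exp(−0.21)
  = 0.56 × 0.8106 = 0.4539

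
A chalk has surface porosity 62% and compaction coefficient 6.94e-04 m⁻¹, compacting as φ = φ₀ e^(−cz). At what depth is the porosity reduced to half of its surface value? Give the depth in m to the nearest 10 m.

Working in km (1 km = 1000 m; c in km⁻¹ = c in m⁻¹ × 1000):
φ/φ₀ = 1/2 ⇒ exp(−c·z) = 1/2 ⇒ z = ln(2) / c
z = 0.6931 / 0.694 = 0.999 km

1000 m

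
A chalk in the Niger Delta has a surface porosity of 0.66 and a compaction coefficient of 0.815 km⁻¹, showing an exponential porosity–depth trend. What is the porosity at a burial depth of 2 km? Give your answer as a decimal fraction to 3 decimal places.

0.129

n = n₀·exp(−k·z) = 0.66 × exp(−0.815 × 2) = 0.66 × exp(−1.63)
  = 0.66 × 0.1959 = 0.1293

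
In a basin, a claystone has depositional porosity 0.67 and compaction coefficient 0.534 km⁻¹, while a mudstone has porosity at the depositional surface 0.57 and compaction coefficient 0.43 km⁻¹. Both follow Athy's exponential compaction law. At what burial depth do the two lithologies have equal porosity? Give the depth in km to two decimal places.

Set φ₀ₐ e^(−kₐZ) = φ₀ᵦ e^(−kᵦZ) ⇒ ln(φ₀ₐ/φ₀ᵦ) = (kₐ − kᵦ)·Z
Z = ln(0.67/0.57) / (0.534 − 0.43) = 0.1616 / 0.104 = 1.554 km

1.55 km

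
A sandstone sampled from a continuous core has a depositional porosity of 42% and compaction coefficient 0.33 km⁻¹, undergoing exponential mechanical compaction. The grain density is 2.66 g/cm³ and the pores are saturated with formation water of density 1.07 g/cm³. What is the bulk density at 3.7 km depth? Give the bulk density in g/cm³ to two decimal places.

2.46 g/cm³

Porosity at depth: phi = 0.42·exp(−0.33×3.7) = 0.42×0.2949 = 0.1239
Bulk density: ρ_b = (1−phi)ρ_g + phi·ρ_f = 0.8761×2.66 + 0.1239×1.07
       = 2.330 + 0.133 = 2.463 g/cm³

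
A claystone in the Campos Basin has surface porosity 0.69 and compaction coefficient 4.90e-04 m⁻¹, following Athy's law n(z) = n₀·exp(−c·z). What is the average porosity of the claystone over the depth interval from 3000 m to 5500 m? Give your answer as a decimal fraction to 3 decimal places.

Working in km (1 km = 1000 m; c in km⁻¹ = c in m⁻¹ × 1000):
⟨n⟩ = (1/(z₂−z₁)) ∫ n₀ e^(−cz) dz = n₀·(e^(−c·z₁) − e^(−c·z₂)) / (c·(z₂−z₁))
e^(−0.49×3) = 0.2299; e^(−0.49×5.5) = 0.0675
⟨n⟩ = 0.69 × (0.2299 − 0.0675) / (0.49 × 2.5) = 0.69 × 0.1326 = 0.0915

0.091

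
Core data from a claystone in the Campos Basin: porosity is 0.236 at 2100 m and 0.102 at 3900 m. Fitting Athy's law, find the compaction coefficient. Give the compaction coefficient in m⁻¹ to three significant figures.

0.000466 m⁻¹

Working in km (1 km = 1000 m; β in km⁻¹ = β in m⁻¹ × 1000):
Athy: n(d) = n₀ e^(−βd) ⇒ n₁/n₂ = e^{β(d₂−d₁)} ⇒ β = ln(n₁/n₂)/(d₂−d₁)
β = ln(0.236/0.102) / (3.9 − 2.1) = ln(2.314) / 1.8 = 0.8389 / 1.8 = 0.466 km⁻¹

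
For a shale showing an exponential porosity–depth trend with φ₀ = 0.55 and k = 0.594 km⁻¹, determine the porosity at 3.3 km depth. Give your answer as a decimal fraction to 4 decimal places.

0.0775

φ = φ₀·exp(−k·Z) = 0.55 × exp(−0.594 × 3.3) = 0.55 × exp(−1.96)
  = 0.55 × 0.1408 = 0.0775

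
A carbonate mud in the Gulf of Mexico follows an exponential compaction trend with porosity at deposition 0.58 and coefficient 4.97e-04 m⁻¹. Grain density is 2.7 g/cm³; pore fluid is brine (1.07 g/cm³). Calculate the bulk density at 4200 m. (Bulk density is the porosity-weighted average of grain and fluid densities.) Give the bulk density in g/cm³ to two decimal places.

Working in km (1 km = 1000 m; β in km⁻¹ = β in m⁻¹ × 1000):
Porosity at depth: φ = 0.58·exp(−0.497×4.2) = 0.58×0.1240 = 0.0719
Bulk density: ρ_b = (1−φ)ρ_g + φ·ρ_f = 0.9281×2.7 + 0.0719×1.07
       = 2.506 + 0.077 = 2.583 g/cm³

2.58 g/cm³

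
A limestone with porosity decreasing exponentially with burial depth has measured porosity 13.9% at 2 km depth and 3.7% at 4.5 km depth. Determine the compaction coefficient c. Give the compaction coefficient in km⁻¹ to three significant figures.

0.529 km⁻¹

Athy: n(z) = n₀ e^(−cz) ⇒ n₁/n₂ = e^{c(z₂−z₁)} ⇒ c = ln(n₁/n₂)/(z₂−z₁)
c = ln(0.139/0.037) / (4.5 − 2) = ln(3.757) / 2.5 = 1.3236 / 2.5 = 0.5294 km⁻¹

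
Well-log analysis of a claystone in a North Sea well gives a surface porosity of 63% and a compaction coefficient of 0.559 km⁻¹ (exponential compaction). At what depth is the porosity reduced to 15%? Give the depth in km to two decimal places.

2.57 km

Invert Athy's law: Z = ln(φ₀/φ) / c
Z = ln(0.63/0.15) / 0.559 = ln(4.2) / 0.559 = 1.4351 / 0.559 = 2.567 km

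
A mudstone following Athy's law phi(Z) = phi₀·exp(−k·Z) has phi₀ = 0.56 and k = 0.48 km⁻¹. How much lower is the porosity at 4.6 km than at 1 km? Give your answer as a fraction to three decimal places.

phi(1) = 0.56·e^(−0.48×1) = 0.3465
phi(4.6) = 0.56·e^(−0.48×4.6) = 0.0616
Δphi = 0.3465 − 0.0616 = 0.2850

0.285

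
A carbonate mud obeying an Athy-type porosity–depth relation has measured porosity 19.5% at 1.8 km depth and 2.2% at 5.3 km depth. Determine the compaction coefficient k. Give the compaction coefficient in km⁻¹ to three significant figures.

0.623 km⁻¹

Athy: phi(Z) = phi₀ e^(−kZ) ⇒ phi₁/phi₂ = e^{k(Z₂−Z₁)} ⇒ k = ln(phi₁/phi₂)/(Z₂−Z₁)
k = ln(0.195/0.022) / (5.3 − 1.8) = ln(8.864) / 3.5 = 2.1820 / 3.5 = 0.6234 km⁻¹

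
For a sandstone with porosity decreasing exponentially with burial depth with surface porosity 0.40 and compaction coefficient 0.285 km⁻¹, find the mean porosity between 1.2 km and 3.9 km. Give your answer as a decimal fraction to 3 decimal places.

0.198

⟨phi⟩ = (1/(d₂−d₁)) ∫ phi₀ e^(−βd) dd = phi₀·(e^(−β·d₁) − e^(−β·d₂)) / (β·(d₂−d₁))
e^(−0.285×1.2) = 0.7103; e^(−0.285×3.9) = 0.3291
⟨phi⟩ = 0.4 × (0.7103 − 0.3291) / (0.285 × 2.7) = 0.4 × 0.4955 = 0.1982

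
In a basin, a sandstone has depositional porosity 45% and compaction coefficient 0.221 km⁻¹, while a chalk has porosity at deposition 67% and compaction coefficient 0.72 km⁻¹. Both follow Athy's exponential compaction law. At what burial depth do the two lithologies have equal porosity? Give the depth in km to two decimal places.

0.80 km

Set n₀ₐ e^(−kₐZ) = n₀ᵦ e^(−kᵦZ) ⇒ ln(n₀ₐ/n₀ᵦ) = (kₐ − kᵦ)·Z
Z = ln(0.45/0.67) / (0.221 − 0.72) = -0.3980 / -0.499 = 0.798 km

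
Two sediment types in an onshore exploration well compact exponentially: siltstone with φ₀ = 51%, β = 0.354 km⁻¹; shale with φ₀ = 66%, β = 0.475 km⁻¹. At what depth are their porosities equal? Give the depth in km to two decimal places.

2.13 km

Set φ₀ₐ e^(−βₐd) = φ₀ᵦ e^(−βᵦd) ⇒ ln(φ₀ₐ/φ₀ᵦ) = (βₐ − βᵦ)·d
d = ln(0.51/0.66) / (0.354 − 0.475) = -0.2578 / -0.121 = 2.131 km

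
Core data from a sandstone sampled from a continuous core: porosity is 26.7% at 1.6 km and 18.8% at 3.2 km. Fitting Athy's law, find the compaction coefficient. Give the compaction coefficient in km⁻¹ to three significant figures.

0.219 km⁻¹

Athy: n(d) = n₀ e^(−cd) ⇒ n₁/n₂ = e^{c(d₂−d₁)} ⇒ c = ln(n₁/n₂)/(d₂−d₁)
c = ln(0.267/0.188) / (3.2 − 1.6) = ln(1.42) / 1.6 = 0.3508 / 1.6 = 0.2193 km⁻¹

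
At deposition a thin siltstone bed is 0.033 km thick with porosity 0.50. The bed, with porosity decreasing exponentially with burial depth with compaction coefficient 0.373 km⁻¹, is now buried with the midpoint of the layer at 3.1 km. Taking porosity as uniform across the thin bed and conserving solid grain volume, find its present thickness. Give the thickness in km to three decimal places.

Porosity at 3.1 km: φ = 0.5·exp(−0.373×3.1) = 0.1573
Solid-volume conservation: h(1−φ) = h₀(1−φ₀) ⇒ h = h₀·(1−φ₀)/(1−φ)
h = 0.033 × (1 − 0.5)/(1 − 0.1573) = 0.033 × 0.5933 = 0.0196 km

0.020 km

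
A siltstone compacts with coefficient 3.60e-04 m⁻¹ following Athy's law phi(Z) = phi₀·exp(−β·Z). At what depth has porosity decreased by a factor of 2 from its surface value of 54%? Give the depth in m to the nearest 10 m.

Working in km (1 km = 1000 m; β in km⁻¹ = β in m⁻¹ × 1000):
phi/phi₀ = 1/2 ⇒ exp(−β·Z) = 1/2 ⇒ Z = ln(2) / β
Z = 0.6931 / 0.36 = 1.925 km

1930 m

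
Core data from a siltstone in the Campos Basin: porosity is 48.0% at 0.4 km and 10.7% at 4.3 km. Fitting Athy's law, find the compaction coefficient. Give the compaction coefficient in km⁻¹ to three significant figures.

Athy: n(z) = n₀ e^(−kz) ⇒ n₁/n₂ = e^{k(z₂−z₁)} ⇒ k = ln(n₁/n₂)/(z₂−z₁)
k = ln(0.48/0.107) / (4.3 − 0.4) = ln(4.486) / 3.9 = 1.5010 / 3.9 = 0.3849 km⁻¹

0.385 km⁻¹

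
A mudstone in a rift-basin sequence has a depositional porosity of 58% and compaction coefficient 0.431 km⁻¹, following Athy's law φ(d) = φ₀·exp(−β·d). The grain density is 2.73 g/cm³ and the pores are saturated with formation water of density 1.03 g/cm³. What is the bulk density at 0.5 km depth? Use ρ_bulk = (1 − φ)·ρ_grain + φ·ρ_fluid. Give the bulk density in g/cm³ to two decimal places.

Porosity at depth: φ = 0.58·exp(−0.431×0.5) = 0.58×0.8061 = 0.4676
Bulk density: ρ_b = (1−φ)ρ_g + φ·ρ_f = 0.5324×2.73 + 0.4676×1.03
       = 1.454 + 0.482 = 1.935 g/cm³

1.94 g/cm³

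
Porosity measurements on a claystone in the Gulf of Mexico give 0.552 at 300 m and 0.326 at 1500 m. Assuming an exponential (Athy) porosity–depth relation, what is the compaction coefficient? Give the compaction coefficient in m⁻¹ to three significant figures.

0.000439 m⁻¹

Working in km (1 km = 1000 m; c in km⁻¹ = c in m⁻¹ × 1000):
Athy: phi(z) = phi₀ e^(−cz) ⇒ phi₁/phi₂ = e^{c(z₂−z₁)} ⇒ c = ln(phi₁/phi₂)/(z₂−z₁)
c = ln(0.552/0.326) / (1.5 − 0.3) = ln(1.693) / 1.2 = 0.5267 / 1.2 = 0.4389 km⁻¹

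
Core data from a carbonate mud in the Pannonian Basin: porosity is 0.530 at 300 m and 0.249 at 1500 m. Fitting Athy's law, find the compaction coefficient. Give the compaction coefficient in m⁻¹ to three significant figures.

Working in km (1 km = 1000 m; c in km⁻¹ = c in m⁻¹ × 1000):
Athy: n(z) = n₀ e^(−cz) ⇒ n₁/n₂ = e^{c(z₂−z₁)} ⇒ c = ln(n₁/n₂)/(z₂−z₁)
c = ln(0.53/0.249) / (1.5 − 0.3) = ln(2.129) / 1.2 = 0.7554 / 1.2 = 0.6295 km⁻¹

0.000630 m⁻¹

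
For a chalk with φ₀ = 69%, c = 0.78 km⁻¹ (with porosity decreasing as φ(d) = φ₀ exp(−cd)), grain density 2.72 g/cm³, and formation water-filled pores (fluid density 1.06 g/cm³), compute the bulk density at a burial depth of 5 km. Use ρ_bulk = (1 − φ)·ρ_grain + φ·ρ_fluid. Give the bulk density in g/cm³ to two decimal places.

Porosity at depth: φ = 0.69·exp(−0.78×5) = 0.69×0.0202 = 0.0140
Bulk density: ρ_b = (1−φ)ρ_g + φ·ρ_f = 0.9860×2.72 + 0.0140×1.06
       = 2.682 + 0.015 = 2.697 g/cm³

2.70 g/cm³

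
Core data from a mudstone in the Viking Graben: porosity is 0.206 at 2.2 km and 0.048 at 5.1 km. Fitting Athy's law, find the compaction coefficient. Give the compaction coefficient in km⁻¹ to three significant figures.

0.502 km⁻¹

Athy: φ(Z) = φ₀ e^(−kZ) ⇒ φ₁/φ₂ = e^{k(Z₂−Z₁)} ⇒ k = ln(φ₁/φ₂)/(Z₂−Z₁)
k = ln(0.206/0.048) / (5.1 − 2.2) = ln(4.292) / 2.9 = 1.4567 / 2.9 = 0.5023 km⁻¹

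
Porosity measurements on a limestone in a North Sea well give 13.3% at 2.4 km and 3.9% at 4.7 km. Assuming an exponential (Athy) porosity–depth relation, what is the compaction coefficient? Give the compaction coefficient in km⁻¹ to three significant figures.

Athy: n(d) = n₀ e^(−βd) ⇒ n₁/n₂ = e^{β(d₂−d₁)} ⇒ β = ln(n₁/n₂)/(d₂−d₁)
β = ln(0.133/0.039) / (4.7 − 2.4) = ln(3.41) / 2.3 = 1.2268 / 2.3 = 0.5334 km⁻¹

0.533 km⁻¹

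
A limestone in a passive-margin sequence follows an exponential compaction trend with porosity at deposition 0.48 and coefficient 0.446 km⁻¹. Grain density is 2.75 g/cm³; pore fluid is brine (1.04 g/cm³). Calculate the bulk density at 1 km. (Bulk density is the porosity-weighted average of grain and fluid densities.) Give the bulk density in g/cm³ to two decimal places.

Porosity at depth: phi = 0.48·exp(−0.446×1) = 0.48×0.6402 = 0.3073
Bulk density: ρ_b = (1−phi)ρ_g + phi·ρ_f = 0.6927×2.75 + 0.3073×1.04
       = 1.905 + 0.320 = 2.225 g/cm³

2.22 g/cm³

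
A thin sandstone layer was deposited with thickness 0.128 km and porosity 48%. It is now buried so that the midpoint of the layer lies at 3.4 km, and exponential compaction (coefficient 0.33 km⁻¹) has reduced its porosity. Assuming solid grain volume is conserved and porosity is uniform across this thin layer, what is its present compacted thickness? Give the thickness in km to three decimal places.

Porosity at 3.4 km: φ = 0.48·exp(−0.33×3.4) = 0.1563
Solid-volume conservation: h(1−φ) = h₀(1−φ₀) ⇒ h = h₀·(1−φ₀)/(1−φ)
h = 0.128 × (1 − 0.48)/(1 − 0.1563) = 0.128 × 0.6163 = 0.0789 km

0.079 km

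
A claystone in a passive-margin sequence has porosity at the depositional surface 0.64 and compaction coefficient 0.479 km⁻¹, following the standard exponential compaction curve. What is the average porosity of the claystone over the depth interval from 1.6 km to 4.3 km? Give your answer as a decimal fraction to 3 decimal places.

⟨n⟩ = (1/(z₂−z₁)) ∫ n₀ e^(−cz) dz = n₀·(e^(−c·z₁) − e^(−c·z₂)) / (c·(z₂−z₁))
e^(−0.479×1.6) = 0.4647; e^(−0.479×4.3) = 0.1275
⟨n⟩ = 0.64 × (0.4647 − 0.1275) / (0.479 × 2.7) = 0.64 × 0.2607 = 0.1669

0.167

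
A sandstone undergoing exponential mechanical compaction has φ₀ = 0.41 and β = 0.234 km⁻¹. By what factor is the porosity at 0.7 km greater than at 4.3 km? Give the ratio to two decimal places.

2.32

φ(Z₁)/φ(Z₂) = e^(−β·Z₁)/e^(−β·Z₂) = e^{β(Z₂−Z₁)}
= exp(0.234 × 3.6) = exp(0.8424) = 2.3219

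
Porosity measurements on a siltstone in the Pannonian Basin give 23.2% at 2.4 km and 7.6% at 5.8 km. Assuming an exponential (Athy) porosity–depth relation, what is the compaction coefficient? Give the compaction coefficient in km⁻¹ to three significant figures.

0.328 km⁻¹

Athy: phi(d) = phi₀ e^(−βd) ⇒ phi₁/phi₂ = e^{β(d₂−d₁)} ⇒ β = ln(phi₁/phi₂)/(d₂−d₁)
β = ln(0.232/0.076) / (5.8 − 2.4) = ln(3.053) / 3.4 = 1.1160 / 3.4 = 0.3282 km⁻¹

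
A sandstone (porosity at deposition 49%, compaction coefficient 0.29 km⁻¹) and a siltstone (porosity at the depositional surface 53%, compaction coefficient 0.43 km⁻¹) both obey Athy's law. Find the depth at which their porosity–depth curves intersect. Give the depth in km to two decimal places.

0.56 km

Set φ₀ₐ e^(−cₐz) = φ₀ᵦ e^(−cᵦz) ⇒ ln(φ₀ₐ/φ₀ᵦ) = (cₐ − cᵦ)·z
z = ln(0.49/0.53) / (0.29 − 0.43) = -0.0785 / -0.14 = 0.561 km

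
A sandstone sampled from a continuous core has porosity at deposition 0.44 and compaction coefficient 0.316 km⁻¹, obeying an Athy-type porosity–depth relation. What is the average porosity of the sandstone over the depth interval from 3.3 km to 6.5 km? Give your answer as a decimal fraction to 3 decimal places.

0.098

⟨n⟩ = (1/(z₂−z₁)) ∫ n₀ e^(−βz) dz = n₀·(e^(−β·z₁) − e^(−β·z₂)) / (β·(z₂−z₁))
e^(−0.316×3.3) = 0.3525; e^(−0.316×6.5) = 0.1282
⟨n⟩ = 0.44 × (0.3525 − 0.1282) / (0.316 × 3.2) = 0.44 × 0.2218 = 0.0976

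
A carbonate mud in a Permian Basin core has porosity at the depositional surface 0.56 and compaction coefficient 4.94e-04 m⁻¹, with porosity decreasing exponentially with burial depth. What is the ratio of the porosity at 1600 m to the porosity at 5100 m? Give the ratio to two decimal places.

5.64

Working in km (1 km = 1000 m; c in km⁻¹ = c in m⁻¹ × 1000):
n(Z₁)/n(Z₂) = e^(−c·Z₁)/e^(−c·Z₂) = e^{c(Z₂−Z₁)}
= exp(0.494 × 3.5) = exp(1.729) = 5.6350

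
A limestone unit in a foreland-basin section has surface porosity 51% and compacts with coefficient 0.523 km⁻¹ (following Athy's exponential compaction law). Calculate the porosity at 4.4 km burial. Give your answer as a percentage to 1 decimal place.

5.1%

n = n₀·exp(−β·Z) = 0.51 × exp(−0.523 × 4.4) = 0.51 × exp(−2.301)
  = 0.51 × 0.1001 = 0.0511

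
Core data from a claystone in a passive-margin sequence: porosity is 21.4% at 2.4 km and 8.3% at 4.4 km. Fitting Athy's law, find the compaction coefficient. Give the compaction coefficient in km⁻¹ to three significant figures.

Athy: n(Z) = n₀ e^(−kZ) ⇒ n₁/n₂ = e^{k(Z₂−Z₁)} ⇒ k = ln(n₁/n₂)/(Z₂−Z₁)
k = ln(0.214/0.083) / (4.4 − 2.4) = ln(2.578) / 2 = 0.9471 / 2 = 0.4736 km⁻¹

0.474 km⁻¹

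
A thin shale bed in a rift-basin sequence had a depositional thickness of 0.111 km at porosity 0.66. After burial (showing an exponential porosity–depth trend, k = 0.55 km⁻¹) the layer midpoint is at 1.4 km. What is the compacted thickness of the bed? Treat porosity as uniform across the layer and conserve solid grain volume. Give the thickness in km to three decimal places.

0.054 km

Porosity at 1.4 km: φ = 0.66·exp(−0.55×1.4) = 0.3056
Solid-volume conservation: h(1−φ) = h₀(1−φ₀) ⇒ h = h₀·(1−φ₀)/(1−φ)
h = 0.111 × (1 − 0.66)/(1 − 0.3056) = 0.111 × 0.4896 = 0.0543 km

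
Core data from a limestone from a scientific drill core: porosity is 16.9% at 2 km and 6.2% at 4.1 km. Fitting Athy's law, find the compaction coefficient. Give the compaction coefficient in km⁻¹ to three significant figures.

0.478 km⁻¹

Athy: φ(Z) = φ₀ e^(−cZ) ⇒ φ₁/φ₂ = e^{c(Z₂−Z₁)} ⇒ c = ln(φ₁/φ₂)/(Z₂−Z₁)
c = ln(0.169/0.062) / (4.1 − 2) = ln(2.726) / 2.1 = 1.0028 / 2.1 = 0.4775 km⁻¹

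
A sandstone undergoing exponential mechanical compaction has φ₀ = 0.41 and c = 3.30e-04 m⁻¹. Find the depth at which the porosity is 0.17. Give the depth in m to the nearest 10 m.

2670 m

Working in km (1 km = 1000 m; c in km⁻¹ = c in m⁻¹ × 1000):
Invert Athy's law: Z = ln(φ₀/φ) / c
Z = ln(0.41/0.17) / 0.33 = ln(2.412) / 0.33 = 0.8804 / 0.33 = 2.668 km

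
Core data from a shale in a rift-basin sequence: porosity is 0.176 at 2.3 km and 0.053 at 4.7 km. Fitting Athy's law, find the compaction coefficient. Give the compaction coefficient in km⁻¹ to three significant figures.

0.500 km⁻¹

Athy: φ(Z) = φ₀ e^(−cZ) ⇒ φ₁/φ₂ = e^{c(Z₂−Z₁)} ⇒ c = ln(φ₁/φ₂)/(Z₂−Z₁)
c = ln(0.176/0.053) / (4.7 − 2.3) = ln(3.321) / 2.4 = 1.2002 / 2.4 = 0.5001 km⁻¹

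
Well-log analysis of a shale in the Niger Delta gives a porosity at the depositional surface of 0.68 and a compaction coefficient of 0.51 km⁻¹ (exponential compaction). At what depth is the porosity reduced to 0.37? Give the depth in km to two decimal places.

Invert Athy's law: d = ln(n₀/n) / β
d = ln(0.68/0.37) / 0.51 = ln(1.838) / 0.51 = 0.6086 / 0.51 = 1.193 km

1.19 km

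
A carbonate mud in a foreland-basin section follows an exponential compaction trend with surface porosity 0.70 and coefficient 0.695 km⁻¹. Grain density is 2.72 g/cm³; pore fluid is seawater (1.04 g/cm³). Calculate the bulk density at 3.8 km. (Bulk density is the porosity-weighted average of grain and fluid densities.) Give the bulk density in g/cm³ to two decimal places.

Porosity at depth: phi = 0.7·exp(−0.695×3.8) = 0.7×0.0713 = 0.0499
Bulk density: ρ_b = (1−phi)ρ_g + phi·ρ_f = 0.9501×2.72 + 0.0499×1.04
       = 2.584 + 0.052 = 2.636 g/cm³

2.64 g/cm³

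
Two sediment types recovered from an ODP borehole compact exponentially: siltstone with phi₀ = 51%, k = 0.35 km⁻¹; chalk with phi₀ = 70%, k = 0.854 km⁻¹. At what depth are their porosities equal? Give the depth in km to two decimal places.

0.63 km

Set phi₀ₐ e^(−kₐd) = phi₀ᵦ e^(−kᵦd) ⇒ ln(phi₀ₐ/phi₀ᵦ) = (kₐ − kᵦ)·d
d = ln(0.51/0.7) / (0.35 − 0.854) = -0.3167 / -0.504 = 0.628 km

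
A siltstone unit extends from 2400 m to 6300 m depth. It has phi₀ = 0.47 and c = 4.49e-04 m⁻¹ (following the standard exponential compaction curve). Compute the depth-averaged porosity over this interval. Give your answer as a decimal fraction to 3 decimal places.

Working in km (1 km = 1000 m; c in km⁻¹ = c in m⁻¹ × 1000):
⟨phi⟩ = (1/(z₂−z₁)) ∫ phi₀ e^(−cz) dz = phi₀·(e^(−c·z₁) − e^(−c·z₂)) / (c·(z₂−z₁))
e^(−0.449×2.4) = 0.3404; e^(−0.449×6.3) = 0.0591
⟨phi⟩ = 0.47 × (0.3404 − 0.0591) / (0.449 × 3.9) = 0.47 × 0.1607 = 0.0755

0.076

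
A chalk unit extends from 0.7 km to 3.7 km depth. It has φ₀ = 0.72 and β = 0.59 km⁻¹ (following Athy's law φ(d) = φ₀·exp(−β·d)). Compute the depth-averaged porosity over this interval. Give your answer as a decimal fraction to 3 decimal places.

0.223

⟨φ⟩ = (1/(d₂−d₁)) ∫ φ₀ e^(−βd) dd = φ₀·(e^(−β·d₁) − e^(−β·d₂)) / (β·(d₂−d₁))
e^(−0.59×0.7) = 0.6617; e^(−0.59×3.7) = 0.1127
⟨φ⟩ = 0.72 × (0.6617 − 0.1127) / (0.59 × 3) = 0.72 × 0.3101 = 0.2233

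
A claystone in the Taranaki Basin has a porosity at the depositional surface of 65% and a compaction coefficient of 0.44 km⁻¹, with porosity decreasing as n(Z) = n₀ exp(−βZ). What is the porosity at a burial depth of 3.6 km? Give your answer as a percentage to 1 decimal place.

13.3%

n = n₀·exp(−β·Z) = 0.65 × exp(−0.44 × 3.6) = 0.65 × exp(−1.584)
  = 0.65 × 0.2052 = 0.1333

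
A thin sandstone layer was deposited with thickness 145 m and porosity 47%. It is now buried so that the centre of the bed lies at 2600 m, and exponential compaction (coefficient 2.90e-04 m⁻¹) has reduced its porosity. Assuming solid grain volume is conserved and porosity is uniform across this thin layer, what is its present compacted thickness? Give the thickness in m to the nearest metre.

99 m

Working in km (1 km = 1000 m; c in km⁻¹ = c in m⁻¹ × 1000):
Porosity at 2.6 km: n = 0.47·exp(−0.29×2.6) = 0.2211
Solid-volume conservation: h(1−n) = h₀(1−n₀) ⇒ h = h₀·(1−n₀)/(1−n)
h = 0.145 × (1 − 0.47)/(1 − 0.2211) = 0.145 × 0.6805 = 0.0987 km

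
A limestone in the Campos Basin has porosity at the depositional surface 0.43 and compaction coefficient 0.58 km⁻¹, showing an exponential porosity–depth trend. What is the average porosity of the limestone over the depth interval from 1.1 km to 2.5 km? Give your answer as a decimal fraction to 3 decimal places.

0.156

⟨phi⟩ = (1/(Z₂−Z₁)) ∫ phi₀ e^(−βZ) dZ = phi₀·(e^(−β·Z₁) − e^(−β·Z₂)) / (β·(Z₂−Z₁))
e^(−0.58×1.1) = 0.5283; e^(−0.58×2.5) = 0.2346
⟨phi⟩ = 0.43 × (0.5283 − 0.2346) / (0.58 × 1.4) = 0.43 × 0.3618 = 0.1556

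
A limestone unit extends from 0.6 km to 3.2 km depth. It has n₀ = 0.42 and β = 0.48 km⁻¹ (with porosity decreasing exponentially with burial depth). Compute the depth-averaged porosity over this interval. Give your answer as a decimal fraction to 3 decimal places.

0.180

⟨n⟩ = (1/(Z₂−Z₁)) ∫ n₀ e^(−βZ) dZ = n₀·(e^(−β·Z₁) − e^(−β·Z₂)) / (β·(Z₂−Z₁))
e^(−0.48×0.6) = 0.7498; e^(−0.48×3.2) = 0.2152
⟨n⟩ = 0.42 × (0.7498 − 0.2152) / (0.48 × 2.6) = 0.42 × 0.4283 = 0.1799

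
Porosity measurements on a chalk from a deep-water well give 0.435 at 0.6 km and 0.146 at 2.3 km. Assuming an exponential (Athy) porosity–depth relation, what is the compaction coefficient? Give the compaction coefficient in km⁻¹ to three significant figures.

0.642 km⁻¹

Athy: φ(Z) = φ₀ e^(−kZ) ⇒ φ₁/φ₂ = e^{k(Z₂−Z₁)} ⇒ k = ln(φ₁/φ₂)/(Z₂−Z₁)
k = ln(0.435/0.146) / (2.3 − 0.6) = ln(2.979) / 1.7 = 1.0917 / 1.7 = 0.6422 km⁻¹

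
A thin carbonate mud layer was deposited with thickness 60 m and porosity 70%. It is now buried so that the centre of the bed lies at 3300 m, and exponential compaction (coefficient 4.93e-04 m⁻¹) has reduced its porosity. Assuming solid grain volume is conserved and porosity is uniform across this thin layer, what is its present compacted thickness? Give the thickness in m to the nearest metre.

Working in km (1 km = 1000 m; k in km⁻¹ = k in m⁻¹ × 1000):
Porosity at 3.3 km: phi = 0.7·exp(−0.493×3.3) = 0.1376
Solid-volume conservation: h(1−phi) = h₀(1−phi₀) ⇒ h = h₀·(1−phi₀)/(1−phi)
h = 0.06 × (1 − 0.7)/(1 − 0.1376) = 0.06 × 0.3479 = 0.0209 km

21 m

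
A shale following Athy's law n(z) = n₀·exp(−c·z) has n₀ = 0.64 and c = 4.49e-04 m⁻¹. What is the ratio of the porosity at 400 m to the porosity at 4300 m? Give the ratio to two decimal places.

5.76

Working in km (1 km = 1000 m; c in km⁻¹ = c in m⁻¹ × 1000):
n(z₁)/n(z₂) = e^(−c·z₁)/e^(−c·z₂) = e^{c(z₂−z₁)}
= exp(0.449 × 3.9) = exp(1.751) = 5.7609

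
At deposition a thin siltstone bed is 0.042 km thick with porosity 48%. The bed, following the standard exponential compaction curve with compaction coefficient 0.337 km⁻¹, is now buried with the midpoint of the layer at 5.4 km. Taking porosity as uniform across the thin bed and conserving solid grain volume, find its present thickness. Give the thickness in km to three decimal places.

Porosity at 5.4 km: φ = 0.48·exp(−0.337×5.4) = 0.0778
Solid-volume conservation: h(1−φ) = h₀(1−φ₀) ⇒ h = h₀·(1−φ₀)/(1−φ)
h = 0.042 × (1 − 0.48)/(1 − 0.0778) = 0.042 × 0.5639 = 0.0237 km

0.024 km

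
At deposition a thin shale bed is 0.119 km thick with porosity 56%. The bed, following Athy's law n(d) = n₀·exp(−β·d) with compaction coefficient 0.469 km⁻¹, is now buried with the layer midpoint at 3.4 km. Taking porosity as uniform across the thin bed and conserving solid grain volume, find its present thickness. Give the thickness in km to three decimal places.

Porosity at 3.4 km: n = 0.56·exp(−0.469×3.4) = 0.1137
Solid-volume conservation: h(1−n) = h₀(1−n₀) ⇒ h = h₀·(1−n₀)/(1−n)
h = 0.119 × (1 − 0.56)/(1 − 0.1137) = 0.119 × 0.4964 = 0.0591 km

0.059 km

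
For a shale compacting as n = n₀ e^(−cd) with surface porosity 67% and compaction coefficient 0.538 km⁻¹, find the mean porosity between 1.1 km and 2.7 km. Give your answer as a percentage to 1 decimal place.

⟨n⟩ = (1/(d₂−d₁)) ∫ n₀ e^(−cd) dd = n₀·(e^(−c·d₁) − e^(−c·d₂)) / (c·(d₂−d₁))
e^(−0.538×1.1) = 0.5533; e^(−0.538×2.7) = 0.2340
⟨n⟩ = 0.67 × (0.5533 − 0.2340) / (0.538 × 1.6) = 0.67 × 0.3710 = 0.2486

24.9%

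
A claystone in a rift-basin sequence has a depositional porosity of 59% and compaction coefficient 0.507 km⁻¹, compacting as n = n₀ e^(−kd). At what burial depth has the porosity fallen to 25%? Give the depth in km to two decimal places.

Invert Athy's law: d = ln(n₀/n) / k
d = ln(0.59/0.25) / 0.507 = ln(2.36) / 0.507 = 0.8587 / 0.507 = 1.694 km

1.69 km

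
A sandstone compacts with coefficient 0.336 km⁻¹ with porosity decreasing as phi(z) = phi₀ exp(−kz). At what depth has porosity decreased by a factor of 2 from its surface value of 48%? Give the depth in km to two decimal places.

2.06 km

phi/phi₀ = 1/2 ⇒ exp(−k·z) = 1/2 ⇒ z = ln(2) / k
z = 0.6931 / 0.336 = 2.063 km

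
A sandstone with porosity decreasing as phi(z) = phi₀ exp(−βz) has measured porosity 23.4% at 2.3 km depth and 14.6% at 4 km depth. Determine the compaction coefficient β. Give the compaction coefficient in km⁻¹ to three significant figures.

Athy: phi(z) = phi₀ e^(−βz) ⇒ phi₁/phi₂ = e^{β(z₂−z₁)} ⇒ β = ln(phi₁/phi₂)/(z₂−z₁)
β = ln(0.234/0.146) / (4 − 2.3) = ln(1.603) / 1.7 = 0.4717 / 1.7 = 0.2775 km⁻¹

0.277 km⁻¹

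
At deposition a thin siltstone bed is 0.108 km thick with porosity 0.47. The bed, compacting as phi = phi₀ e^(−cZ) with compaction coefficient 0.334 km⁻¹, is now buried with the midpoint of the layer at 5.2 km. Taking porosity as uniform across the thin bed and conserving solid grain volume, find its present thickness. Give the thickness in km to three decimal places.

Porosity at 5.2 km: phi = 0.47·exp(−0.334×5.2) = 0.0828
Solid-volume conservation: h(1−phi) = h₀(1−phi₀) ⇒ h = h₀·(1−phi₀)/(1−phi)
h = 0.108 × (1 − 0.47)/(1 − 0.0828) = 0.108 × 0.5778 = 0.0624 km

0.062 km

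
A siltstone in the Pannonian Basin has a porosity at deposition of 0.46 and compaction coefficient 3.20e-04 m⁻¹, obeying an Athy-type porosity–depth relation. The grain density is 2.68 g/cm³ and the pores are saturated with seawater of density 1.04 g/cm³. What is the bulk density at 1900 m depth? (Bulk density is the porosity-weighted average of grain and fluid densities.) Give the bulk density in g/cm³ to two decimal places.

Working in km (1 km = 1000 m; c in km⁻¹ = c in m⁻¹ × 1000):
Porosity at depth: φ = 0.46·exp(−0.32×1.9) = 0.46×0.5444 = 0.2504
Bulk density: ρ_b = (1−φ)ρ_g + φ·ρ_f = 0.7496×2.68 + 0.2504×1.04
       = 2.009 + 0.260 = 2.269 g/cm³

2.27 g/cm³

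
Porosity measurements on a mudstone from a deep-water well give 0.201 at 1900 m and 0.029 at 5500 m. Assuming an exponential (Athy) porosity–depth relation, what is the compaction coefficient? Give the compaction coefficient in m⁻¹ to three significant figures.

0.000538 m⁻¹

Working in km (1 km = 1000 m; β in km⁻¹ = β in m⁻¹ × 1000):
Athy: φ(Z) = φ₀ e^(−βZ) ⇒ φ₁/φ₂ = e^{β(Z₂−Z₁)} ⇒ β = ln(φ₁/φ₂)/(Z₂−Z₁)
β = ln(0.201/0.029) / (5.5 − 1.9) = ln(6.931) / 3.6 = 1.9360 / 3.6 = 0.5378 km⁻¹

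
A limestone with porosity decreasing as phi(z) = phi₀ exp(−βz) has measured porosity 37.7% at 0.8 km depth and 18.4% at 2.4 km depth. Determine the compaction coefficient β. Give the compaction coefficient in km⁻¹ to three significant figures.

Athy: phi(z) = phi₀ e^(−βz) ⇒ phi₁/phi₂ = e^{β(z₂−z₁)} ⇒ β = ln(phi₁/phi₂)/(z₂−z₁)
β = ln(0.377/0.184) / (2.4 − 0.8) = ln(2.049) / 1.6 = 0.7173 / 1.6 = 0.4483 km⁻¹

0.448 km⁻¹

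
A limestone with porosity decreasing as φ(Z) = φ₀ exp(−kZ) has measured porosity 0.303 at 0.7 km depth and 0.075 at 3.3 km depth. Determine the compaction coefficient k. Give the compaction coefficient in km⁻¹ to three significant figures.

Athy: φ(Z) = φ₀ e^(−kZ) ⇒ φ₁/φ₂ = e^{k(Z₂−Z₁)} ⇒ k = ln(φ₁/φ₂)/(Z₂−Z₁)
k = ln(0.303/0.075) / (3.3 − 0.7) = ln(4.04) / 2.6 = 1.3962 / 2.6 = 0.537 km⁻¹

0.537 km⁻¹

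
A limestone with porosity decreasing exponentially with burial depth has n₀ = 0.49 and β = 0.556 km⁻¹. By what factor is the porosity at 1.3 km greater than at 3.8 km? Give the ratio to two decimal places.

n(z₁)/n(z₂) = e^(−β·z₁)/e^(−β·z₂) = e^{β(z₂−z₁)}
= exp(0.556 × 2.5) = exp(1.39) = 4.0149

4.01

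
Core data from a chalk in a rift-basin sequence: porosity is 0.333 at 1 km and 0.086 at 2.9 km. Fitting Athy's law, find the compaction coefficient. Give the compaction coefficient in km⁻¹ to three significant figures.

Athy: n(Z) = n₀ e^(−kZ) ⇒ n₁/n₂ = e^{k(Z₂−Z₁)} ⇒ k = ln(n₁/n₂)/(Z₂−Z₁)
k = ln(0.333/0.086) / (2.9 − 1) = ln(3.872) / 1.9 = 1.3538 / 1.9 = 0.7125 km⁻¹

0.713 km⁻¹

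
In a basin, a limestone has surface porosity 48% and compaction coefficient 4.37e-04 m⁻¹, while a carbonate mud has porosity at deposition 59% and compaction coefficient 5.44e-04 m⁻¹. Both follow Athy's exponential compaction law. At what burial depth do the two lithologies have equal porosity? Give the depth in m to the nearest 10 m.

1930 m

Working in km (1 km = 1000 m; β in km⁻¹ = β in m⁻¹ × 1000):
Set n₀ₐ e^(−βₐz) = n₀ᵦ e^(−βᵦz) ⇒ ln(n₀ₐ/n₀ᵦ) = (βₐ − βᵦ)·z
z = ln(0.48/0.59) / (0.437 − 0.544) = -0.2063 / -0.107 = 1.928 km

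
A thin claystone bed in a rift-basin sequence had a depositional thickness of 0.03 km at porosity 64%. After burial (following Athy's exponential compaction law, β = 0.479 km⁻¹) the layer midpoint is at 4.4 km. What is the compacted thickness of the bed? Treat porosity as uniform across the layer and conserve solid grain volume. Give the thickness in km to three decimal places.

Porosity at 4.4 km: φ = 0.64·exp(−0.479×4.4) = 0.0778
Solid-volume conservation: h(1−φ) = h₀(1−φ₀) ⇒ h = h₀·(1−φ₀)/(1−φ)
h = 0.03 × (1 − 0.64)/(1 − 0.0778) = 0.03 × 0.3904 = 0.0117 km

0.012 km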